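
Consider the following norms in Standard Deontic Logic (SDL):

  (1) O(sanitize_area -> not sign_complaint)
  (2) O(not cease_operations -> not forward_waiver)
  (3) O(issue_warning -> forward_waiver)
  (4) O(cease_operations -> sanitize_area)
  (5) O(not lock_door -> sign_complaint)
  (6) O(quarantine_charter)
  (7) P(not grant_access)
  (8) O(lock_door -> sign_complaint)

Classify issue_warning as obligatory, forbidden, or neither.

Forbidden

Premises 5 and 8 are O(not lock_door -> sign_complaint) and O(lock_door -> sign_complaint); every ideal world satisfies not lock_door or lock_door, so in either case sign_complaint holds — hence O(sign_complaint).
Premise 1, O(sanitize_area -> not sign_complaint), contraposes to O(sign_complaint -> not sanitize_area); with O(sign_complaint) we get O(not sanitize_area).
Premise 4 is O(cease_operations -> sanitize_area); contrapositively O(not sanitize_area -> not cease_operations). Since O(not sanitize_area) holds, K gives O(not cease_operations).
From O(not cease_operations) and premise 2, O(not cease_operations -> not forward_waiver), we obtain O(not forward_waiver).
The contrapositive of premise 3 (O(issue_warning -> forward_waiver)) is O(not forward_waiver -> not issue_warning), and O(not forward_waiver) is already established, so O(not issue_warning).
Premises 6, 7 do not contribute to this derivation.
Thus O(not issue_warning), which is F(issue_warning): issue_warning is forbidden.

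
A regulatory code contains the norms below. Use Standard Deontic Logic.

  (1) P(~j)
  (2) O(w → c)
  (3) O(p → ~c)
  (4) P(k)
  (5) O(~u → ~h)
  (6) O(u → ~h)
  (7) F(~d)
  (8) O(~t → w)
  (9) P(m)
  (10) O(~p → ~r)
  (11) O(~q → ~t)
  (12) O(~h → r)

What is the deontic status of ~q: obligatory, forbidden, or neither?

Forbidden

By case analysis on ~u: premise 5 gives O(~u → ~h) and premise 6 gives O(u → ~h), so O(~h) either way.
From O(~h) and premise 12, O(~h → r), we obtain O(r).
The contrapositive of premise 10 (O(~p → ~r)) is O(r → p), and O(r) is already established, so O(p).
Applying K to premise 3 (O(p → ~c)) and O(p) yields O(~c).
Premise 2 is O(w → c); contrapositively O(~c → ~w). Since O(~c) holds, K gives O(~w).
The contrapositive of premise 8 (O(~t → w)) is O(~w → t), and O(~w) is already established, so O(t).
Premise 11 is O(~q → ~t); contrapositively O(t → q). Since O(t) holds, K gives O(q).
Premises 1, 4, 7, 9 do not contribute to this derivation.
Thus O(q), which is F(~q): ~q is forbidden.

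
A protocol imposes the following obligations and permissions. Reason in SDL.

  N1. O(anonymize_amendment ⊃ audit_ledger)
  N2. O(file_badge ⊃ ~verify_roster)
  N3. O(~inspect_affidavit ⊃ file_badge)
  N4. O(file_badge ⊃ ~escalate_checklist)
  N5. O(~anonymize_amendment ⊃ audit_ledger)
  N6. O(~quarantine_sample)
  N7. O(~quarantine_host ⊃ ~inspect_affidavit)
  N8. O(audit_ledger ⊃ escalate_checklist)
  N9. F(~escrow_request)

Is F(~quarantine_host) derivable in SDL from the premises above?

Yes

Premises 1 and 5 are O(anonymize_amendment ⊃ audit_ledger) and O(~anonymize_amendment ⊃ audit_ledger); every ideal world satisfies anonymize_amendment or ~anonymize_amendment, so in either case audit_ledger holds — hence O(audit_ledger).
From O(audit_ledger) and premise 8, O(audit_ledger ⊃ escalate_checklist), we obtain O(escalate_checklist).
The contrapositive of premise 4 (O(file_badge ⊃ ~escalate_checklist)) is O(escalate_checklist ⊃ ~file_badge), and O(escalate_checklist) is already established, so O(~file_badge).
Premise 3 is O(~inspect_affidavit ⊃ file_badge); contrapositively O(~file_badge ⊃ inspect_affidavit). Since O(~file_badge) holds, K gives O(inspect_affidavit).
Premise 7 is O(~quarantine_host ⊃ ~inspect_affidavit); contrapositively O(inspect_affidavit ⊃ quarantine_host). Since O(inspect_affidavit) holds, K gives O(quarantine_host).
Premises 2, 6, 9 do not contribute to this derivation.
So O(quarantine_host) holds, i.e. F(~quarantine_host). The claim follows.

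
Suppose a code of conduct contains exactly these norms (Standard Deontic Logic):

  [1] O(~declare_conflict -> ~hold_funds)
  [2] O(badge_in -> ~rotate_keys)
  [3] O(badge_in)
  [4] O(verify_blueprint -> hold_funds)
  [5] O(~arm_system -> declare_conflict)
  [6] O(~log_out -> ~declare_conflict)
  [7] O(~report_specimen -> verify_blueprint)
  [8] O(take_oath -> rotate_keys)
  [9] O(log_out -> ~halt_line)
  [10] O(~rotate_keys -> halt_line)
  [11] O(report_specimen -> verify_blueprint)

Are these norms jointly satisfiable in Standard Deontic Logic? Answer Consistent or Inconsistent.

Inconsistent

Premises 7 and 11 cover both cases: O(~report_specimen -> verify_blueprint) and O(report_specimen -> verify_blueprint). Since ~report_specimen ∨ report_specimen is a tautology, O(verify_blueprint) follows.
Applying K to premise 4 (O(verify_blueprint -> hold_funds)) and O(verify_blueprint) yields O(hold_funds).
Premise 1, O(~declare_conflict -> ~hold_funds), contraposes to O(hold_funds -> declare_conflict); with O(hold_funds) we get O(declare_conflict).
Premise 6, O(~log_out -> ~declare_conflict), contraposes to O(declare_conflict -> log_out); with O(declare_conflict) we get O(log_out).
With premise 9, O(log_out -> ~halt_line), the K-axiom yields O(~halt_line).
The contrapositive of premise 10 (O(~rotate_keys -> halt_line)) is O(~halt_line -> rotate_keys), and O(~halt_line) is already established, so O(rotate_keys).
Premise 2, O(badge_in -> ~rotate_keys), contraposes to O(rotate_keys -> ~badge_in); with O(rotate_keys) we get O(~badge_in).
But premise 3 directly asserts O(badge_in).
We now have both O(~badge_in) and O(badge_in) — badge_in is simultaneously obligatory and forbidden, violating the D-axiom.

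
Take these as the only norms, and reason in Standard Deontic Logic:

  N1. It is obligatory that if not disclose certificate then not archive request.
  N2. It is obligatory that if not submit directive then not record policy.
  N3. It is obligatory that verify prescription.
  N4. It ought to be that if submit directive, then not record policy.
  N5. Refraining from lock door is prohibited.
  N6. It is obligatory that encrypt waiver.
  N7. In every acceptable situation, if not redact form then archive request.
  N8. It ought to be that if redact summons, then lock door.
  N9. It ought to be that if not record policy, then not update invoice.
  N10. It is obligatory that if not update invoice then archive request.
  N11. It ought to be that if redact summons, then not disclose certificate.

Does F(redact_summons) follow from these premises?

Yes

Premises 4 and 2 cover both cases: O(submit_directive → ¬record_policy) and O(¬submit_directive → ¬record_policy). Since submit_directive ∨ ¬submit_directive is a tautology, O(¬record_policy) follows.
Applying K to premise 9 (O(¬record_policy → ¬update_invoice)) and O(¬record_policy) yields O(¬update_invoice).
From O(¬update_invoice) and premise 10, O(¬update_invoice → archive_request), we obtain O(archive_request).
The contrapositive of premise 1 (O(¬disclose_certificate → ¬archive_request)) is O(archive_request → disclose_certificate), and O(archive_request) is already established, so O(disclose_certificate).
Premise 11, O(redact_summons → ¬disclose_certificate), contraposes to O(disclose_certificate → ¬redact_summons); with O(disclose_certificate) we get O(¬redact_summons).
Premises 3, 5, 6, 7, 8 do not contribute to this derivation.
So O(¬redact_summons) holds, i.e. F(redact_summons). The claim follows.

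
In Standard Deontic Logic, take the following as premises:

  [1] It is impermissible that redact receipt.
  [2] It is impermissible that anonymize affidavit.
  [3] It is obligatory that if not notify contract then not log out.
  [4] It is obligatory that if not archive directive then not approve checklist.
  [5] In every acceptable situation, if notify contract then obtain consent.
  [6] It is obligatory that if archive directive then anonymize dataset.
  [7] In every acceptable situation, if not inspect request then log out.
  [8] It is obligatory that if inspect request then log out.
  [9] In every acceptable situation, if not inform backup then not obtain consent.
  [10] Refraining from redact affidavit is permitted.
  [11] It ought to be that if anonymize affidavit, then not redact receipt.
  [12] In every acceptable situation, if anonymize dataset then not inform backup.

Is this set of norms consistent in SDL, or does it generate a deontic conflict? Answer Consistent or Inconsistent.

Premise 11 is O(anonymize_affidavit → ¬redact_receipt); even if O(¬redact_receipt) held, inferring O(anonymize_affidavit) would be affirming the consequent — invalid.
So O(anonymize_affidavit) is not derivable, and the apparent clash with O(¬anonymize_affidavit) does not arise.
A world satisfying every obligation exists (e.g. anonymize_affidavit=false, anonymize_dataset=false, approve_checklist=false, archive_directive=false, inform_backup=true, inspect_request=false, log_out=true, notify_contract=true, obtain_consent=true, redact_affidavit=false, redact_receipt=false); no atom is both obligatory and forbidden, so the set is consistent.

Consistent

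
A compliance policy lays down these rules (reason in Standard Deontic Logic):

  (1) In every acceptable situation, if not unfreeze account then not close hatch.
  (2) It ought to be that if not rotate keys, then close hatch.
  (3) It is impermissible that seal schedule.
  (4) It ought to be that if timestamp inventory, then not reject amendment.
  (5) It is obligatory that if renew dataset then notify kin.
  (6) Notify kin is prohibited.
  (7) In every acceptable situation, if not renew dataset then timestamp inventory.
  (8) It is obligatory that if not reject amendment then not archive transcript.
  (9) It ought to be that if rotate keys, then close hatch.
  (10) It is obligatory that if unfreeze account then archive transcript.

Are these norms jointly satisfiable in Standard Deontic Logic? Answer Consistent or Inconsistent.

Premises 9 and 2 are O(rotate_keys → close_hatch) and O(¬rotate_keys → close_hatch); every ideal world satisfies rotate_keys or ¬rotate_keys, so in either case close_hatch holds — hence O(close_hatch).
The contrapositive of premise 1 (O(¬unfreeze_account → ¬close_hatch)) is O(close_hatch → unfreeze_account), and O(close_hatch) is already established, so O(unfreeze_account).
Premise 10 is O(unfreeze_account → archive_transcript); since O(unfreeze_account), deontic closure gives O(archive_transcript).
Premise 8, O(¬reject_amendment → ¬archive_transcript), contraposes to O(archive_transcript → reject_amendment); with O(archive_transcript) we get O(reject_amendment).
Premise 4 is O(timestamp_inventory → ¬reject_amendment); contrapositively O(reject_amendment → ¬timestamp_inventory). Since O(reject_amendment) holds, K gives O(¬timestamp_inventory).
Premise 7 is O(¬renew_dataset → timestamp_inventory); contrapositively O(¬timestamp_inventory → renew_dataset). Since O(¬timestamp_inventory) holds, K gives O(renew_dataset).
From O(renew_dataset) and premise 5, O(renew_dataset → notify_kin), we obtain O(notify_kin).
However, F(notify_kin) at premise 6 amounts to O(¬notify_kin).
We now have both O(notify_kin) and O(¬notify_kin) — notify_kin is simultaneously obligatory and forbidden, violating the D-axiom.

Inconsistent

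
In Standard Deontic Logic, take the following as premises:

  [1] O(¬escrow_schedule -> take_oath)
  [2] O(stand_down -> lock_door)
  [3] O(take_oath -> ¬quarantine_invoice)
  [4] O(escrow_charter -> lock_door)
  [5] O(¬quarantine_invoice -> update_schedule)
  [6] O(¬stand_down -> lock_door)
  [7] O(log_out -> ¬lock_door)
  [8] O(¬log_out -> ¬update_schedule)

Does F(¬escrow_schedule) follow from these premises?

Premises 6 and 2 cover both cases: O(¬stand_down -> lock_door) and O(stand_down -> lock_door). Since ¬stand_down ∨ stand_down is a tautology, O(lock_door) follows.
The contrapositive of premise 7 (O(log_out -> ¬lock_door)) is O(lock_door -> ¬log_out), and O(lock_door) is already established, so O(¬log_out).
Applying K to premise 8 (O(¬log_out -> ¬update_schedule)) and O(¬log_out) yields O(¬update_schedule).
Premise 5 is O(¬quarantine_invoice -> update_schedule); contrapositively O(¬update_schedule -> quarantine_invoice). Since O(¬update_schedule) holds, K gives O(quarantine_invoice).
Premise 3 is O(take_oath -> ¬quarantine_invoice); contrapositively O(quarantine_invoice -> ¬take_oath). Since O(quarantine_invoice) holds, K gives O(¬take_oath).
The contrapositive of premise 1 (O(¬escrow_schedule -> take_oath)) is O(¬take_oath -> escrow_schedule), and O(¬take_oath) is already established, so O(escrow_schedule).
Premise 4 does not contribute to this derivation.
So O(escrow_schedule) holds, i.e. F(¬escrow_schedule). The claim follows.

Yes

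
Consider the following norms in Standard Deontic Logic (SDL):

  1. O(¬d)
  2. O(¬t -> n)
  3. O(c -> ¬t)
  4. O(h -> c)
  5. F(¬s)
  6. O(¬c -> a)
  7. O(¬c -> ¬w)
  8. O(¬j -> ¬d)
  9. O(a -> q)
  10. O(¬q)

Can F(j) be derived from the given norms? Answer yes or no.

No

Premise 8 is O(¬j -> ¬d); even if O(¬d) held, inferring O(¬j) would be affirming the consequent — invalid.
No other premise forces O(¬j). An ideal world satisfying every premise can still have j true, so F(j) is not derivable.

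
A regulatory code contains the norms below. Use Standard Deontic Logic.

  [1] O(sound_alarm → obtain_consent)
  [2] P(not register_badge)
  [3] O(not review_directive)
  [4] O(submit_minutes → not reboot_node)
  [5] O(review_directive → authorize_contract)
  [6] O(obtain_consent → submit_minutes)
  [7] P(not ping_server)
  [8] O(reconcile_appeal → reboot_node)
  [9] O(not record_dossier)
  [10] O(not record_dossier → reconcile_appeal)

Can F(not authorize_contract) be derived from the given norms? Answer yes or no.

Premise 5 is O(review_directive → authorize_contract), but O(review_directive) is not derivable from the premises, so it does not yield O(authorize_contract).
No other premise forces O(authorize_contract). An ideal world satisfying every premise can still have not authorize_contract true, so F(not authorize_contract) is not derivable.

No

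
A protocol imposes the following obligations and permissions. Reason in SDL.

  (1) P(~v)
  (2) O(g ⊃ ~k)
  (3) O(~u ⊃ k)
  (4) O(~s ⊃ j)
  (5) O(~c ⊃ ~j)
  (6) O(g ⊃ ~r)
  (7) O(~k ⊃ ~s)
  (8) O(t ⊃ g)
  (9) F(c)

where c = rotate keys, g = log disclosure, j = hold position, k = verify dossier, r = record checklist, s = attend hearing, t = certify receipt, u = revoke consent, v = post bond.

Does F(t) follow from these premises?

Yes

Premise 9 is F(c), i.e. O(~c).
With premise 5, O(~c ⊃ ~j), the K-axiom yields O(~j).
Premise 4 is O(~s ⊃ j); contrapositively O(~j ⊃ s). Since O(~j) holds, K gives O(s).
Premise 7 is O(~k ⊃ ~s); contrapositively O(s ⊃ k). Since O(s) holds, K gives O(k).
Premise 2 is O(g ⊃ ~k); contrapositively O(k ⊃ ~g). Since O(k) holds, K gives O(~g).
The contrapositive of premise 8 (O(t ⊃ g)) is O(~g ⊃ ~t), and O(~g) is already established, so O(~t).
Premises 1, 3, 6 do not contribute to this derivation.
So O(~t) holds, i.e. F(t). The claim follows.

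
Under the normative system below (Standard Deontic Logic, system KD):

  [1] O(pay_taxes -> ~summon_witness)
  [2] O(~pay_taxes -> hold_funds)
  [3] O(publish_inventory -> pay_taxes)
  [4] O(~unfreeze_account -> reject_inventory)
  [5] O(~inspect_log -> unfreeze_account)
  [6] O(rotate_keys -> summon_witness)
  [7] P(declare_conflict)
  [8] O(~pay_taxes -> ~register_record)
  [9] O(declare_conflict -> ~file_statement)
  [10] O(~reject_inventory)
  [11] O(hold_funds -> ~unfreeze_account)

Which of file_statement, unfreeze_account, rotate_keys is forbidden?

rotate_keys

Premise 10 gives O(~reject_inventory).
The contrapositive of premise 4 (O(~unfreeze_account -> reject_inventory)) is O(~reject_inventory -> unfreeze_account), and O(~reject_inventory) is already established, so O(unfreeze_account).
The contrapositive of premise 11 (O(hold_funds -> ~unfreeze_account)) is O(unfreeze_account -> ~hold_funds), and O(unfreeze_account) is already established, so O(~hold_funds).
Premise 2 is O(~pay_taxes -> hold_funds); contrapositively O(~hold_funds -> pay_taxes). Since O(~hold_funds) holds, K gives O(pay_taxes).
From O(pay_taxes) and premise 1, O(pay_taxes -> ~summon_witness), we obtain O(~summon_witness).
Premise 6 is O(rotate_keys -> summon_witness); contrapositively O(~summon_witness -> ~rotate_keys). Since O(~summon_witness) holds, K gives O(~rotate_keys).
So O(~rotate_keys) holds, i.e. rotate_keys is forbidden. None of the other listed options is forbidden under the premises.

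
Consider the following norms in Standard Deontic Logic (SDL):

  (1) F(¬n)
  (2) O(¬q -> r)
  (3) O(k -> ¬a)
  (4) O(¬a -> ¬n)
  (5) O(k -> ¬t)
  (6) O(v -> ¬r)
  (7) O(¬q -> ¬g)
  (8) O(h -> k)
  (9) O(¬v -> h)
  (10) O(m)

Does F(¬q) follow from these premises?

Yes

Premise 1 is F(¬n), i.e. O(n).
Premise 4 is O(¬a -> ¬n); contrapositively O(n -> a). Since O(n) holds, K gives O(a).
Premise 3 is O(k -> ¬a); contrapositively O(a -> ¬k). Since O(a) holds, K gives O(¬k).
Premise 8, O(h -> k), contraposes to O(¬k -> ¬h); with O(¬k) we get O(¬h).
Premise 9 is O(¬v -> h); contrapositively O(¬h -> v). Since O(¬h) holds, K gives O(v).
Applying K to premise 6 (O(v -> ¬r)) and O(v) yields O(¬r).
Premise 2 is O(¬q -> r); contrapositively O(¬r -> q). Since O(¬r) holds, K gives O(q).
Premises 5, 7, 10 do not contribute to this derivation.
So O(q) holds, i.e. F(¬q). The claim follows.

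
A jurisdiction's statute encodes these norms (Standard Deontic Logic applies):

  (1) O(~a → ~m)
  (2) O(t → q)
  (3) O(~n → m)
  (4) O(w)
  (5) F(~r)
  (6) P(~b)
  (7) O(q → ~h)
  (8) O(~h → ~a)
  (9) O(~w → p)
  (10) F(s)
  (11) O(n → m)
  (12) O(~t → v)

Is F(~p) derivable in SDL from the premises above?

No

Premise 9 is O(~w → p), but O(~w) is not derivable from the premises, so it does not yield O(p).
No other premise forces O(p). An ideal world satisfying every premise can still have ~p true, so F(~p) is not derivable.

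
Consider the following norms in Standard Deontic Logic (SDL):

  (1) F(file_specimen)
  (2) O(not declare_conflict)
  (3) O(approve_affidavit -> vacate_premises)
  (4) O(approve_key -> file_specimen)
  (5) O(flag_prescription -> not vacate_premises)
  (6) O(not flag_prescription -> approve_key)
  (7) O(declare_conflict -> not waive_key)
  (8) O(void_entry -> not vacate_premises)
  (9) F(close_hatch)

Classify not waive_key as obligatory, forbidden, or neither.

Premise 7 is O(declare_conflict -> not waive_key), but O(declare_conflict) is not derivable from the premises, so it does not yield O(not waive_key).
No premise or chain of K-axiom applications forces O(not waive_key), and none forces O(waive_key). So not waive_key is neither obligatory nor forbidden under these norms.

Neither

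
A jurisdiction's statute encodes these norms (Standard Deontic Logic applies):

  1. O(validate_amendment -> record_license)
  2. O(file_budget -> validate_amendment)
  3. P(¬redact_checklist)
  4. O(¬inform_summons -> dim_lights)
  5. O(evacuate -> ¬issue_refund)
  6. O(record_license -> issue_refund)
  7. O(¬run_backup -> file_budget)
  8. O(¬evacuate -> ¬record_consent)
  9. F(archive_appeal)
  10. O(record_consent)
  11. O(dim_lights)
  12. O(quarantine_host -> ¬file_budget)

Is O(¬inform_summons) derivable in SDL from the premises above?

Premise 4 is O(¬inform_summons -> dim_lights); even if O(dim_lights) held, inferring O(¬inform_summons) would be affirming the consequent — invalid.
No other premise forces O(¬inform_summons). An ideal world satisfying every premise can still have ¬inform_summons false, so O(¬inform_summons) is not derivable.

No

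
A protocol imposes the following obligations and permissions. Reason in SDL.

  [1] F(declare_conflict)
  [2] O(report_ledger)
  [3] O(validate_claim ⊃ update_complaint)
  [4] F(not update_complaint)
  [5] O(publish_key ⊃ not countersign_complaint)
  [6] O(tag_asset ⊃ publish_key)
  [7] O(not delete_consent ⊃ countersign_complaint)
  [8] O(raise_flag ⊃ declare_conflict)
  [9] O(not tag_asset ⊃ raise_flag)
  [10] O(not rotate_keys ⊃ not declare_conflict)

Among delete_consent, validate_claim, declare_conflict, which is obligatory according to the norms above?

delete_consent

F(declare_conflict) at premise 1 means O(not declare_conflict).
Premise 8 is O(raise_flag ⊃ declare_conflict); contrapositively O(not declare_conflict ⊃ not raise_flag). Since O(not declare_conflict) holds, K gives O(not raise_flag).
Premise 9, O(not tag_asset ⊃ raise_flag), contraposes to O(not raise_flag ⊃ tag_asset); with O(not raise_flag) we get O(tag_asset).
Premise 6 is O(tag_asset ⊃ publish_key); since O(tag_asset), deontic closure gives O(publish_key).
With premise 5, O(publish_key ⊃ not countersign_complaint), the K-axiom yields O(not countersign_complaint).
The contrapositive of premise 7 (O(not delete_consent ⊃ countersign_complaint)) is O(not countersign_complaint ⊃ delete_consent), and O(not countersign_complaint) is already established, so O(delete_consent).
So O(delete_consent) holds — delete_consent is obligatory. None of the other listed options is made obligatory by any chain of premises.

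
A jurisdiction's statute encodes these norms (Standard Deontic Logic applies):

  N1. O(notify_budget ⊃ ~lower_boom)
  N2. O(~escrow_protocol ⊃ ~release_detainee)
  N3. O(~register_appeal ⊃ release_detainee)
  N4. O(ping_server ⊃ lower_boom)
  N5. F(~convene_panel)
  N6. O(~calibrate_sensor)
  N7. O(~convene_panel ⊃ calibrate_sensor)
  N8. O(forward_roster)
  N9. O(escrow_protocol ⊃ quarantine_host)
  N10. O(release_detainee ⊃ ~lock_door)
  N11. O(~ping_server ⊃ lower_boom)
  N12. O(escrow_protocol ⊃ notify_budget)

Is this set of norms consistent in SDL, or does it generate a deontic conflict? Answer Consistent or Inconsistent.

Consistent

Premise 7 is O(~convene_panel ⊃ calibrate_sensor), but O(~convene_panel) is not derivable from the premises, so it does not yield O(calibrate_sensor).
So O(calibrate_sensor) is not derivable, and the apparent clash with O(~calibrate_sensor) does not arise.
A world satisfying every obligation exists (e.g. calibrate_sensor=false, convene_panel=true, escrow_protocol=false, forward_roster=true, lock_door=false, lower_boom=true, notify_budget=false, ping_server=false, quarantine_host=false, register_appeal=true, release_detainee=false); no atom is both obligatory and forbidden, so the set is consistent.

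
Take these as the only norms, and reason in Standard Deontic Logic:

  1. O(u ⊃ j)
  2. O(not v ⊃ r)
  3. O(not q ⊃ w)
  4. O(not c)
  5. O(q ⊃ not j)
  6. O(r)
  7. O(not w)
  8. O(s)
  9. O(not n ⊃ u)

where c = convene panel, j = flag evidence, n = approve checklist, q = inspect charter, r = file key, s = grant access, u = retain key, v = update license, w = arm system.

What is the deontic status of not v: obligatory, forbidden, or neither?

Neither

Premise 2 is O(not v ⊃ r); even if O(r) held, inferring O(not v) would be affirming the consequent — invalid.
No premise or chain of K-axiom applications forces O(not v), and none forces O(v). So not v is neither obligatory nor forbidden under these norms.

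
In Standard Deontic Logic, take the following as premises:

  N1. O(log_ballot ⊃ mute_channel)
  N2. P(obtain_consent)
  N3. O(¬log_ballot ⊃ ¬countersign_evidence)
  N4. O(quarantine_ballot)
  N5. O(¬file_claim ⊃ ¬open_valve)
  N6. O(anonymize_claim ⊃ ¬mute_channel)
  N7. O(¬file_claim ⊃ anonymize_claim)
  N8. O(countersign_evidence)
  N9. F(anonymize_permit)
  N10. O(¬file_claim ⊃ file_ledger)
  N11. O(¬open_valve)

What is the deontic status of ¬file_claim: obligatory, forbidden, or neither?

Forbidden

Premise 8 states O(countersign_evidence) outright.
Premise 3, O(¬log_ballot ⊃ ¬countersign_evidence), contraposes to O(countersign_evidence ⊃ log_ballot); with O(countersign_evidence) we get O(log_ballot).
With premise 1, O(log_ballot ⊃ mute_channel), the K-axiom yields O(mute_channel).
The contrapositive of premise 6 (O(anonymize_claim ⊃ ¬mute_channel)) is O(mute_channel ⊃ ¬anonymize_claim), and O(mute_channel) is already established, so O(¬anonymize_claim).
Premise 7, O(¬file_claim ⊃ anonymize_claim), contraposes to O(¬anonymize_claim ⊃ file_claim); with O(¬anonymize_claim) we get O(file_claim).
Premises 2, 4, 5, 9, 10, 11 do not contribute to this derivation.
Thus O(file_claim), which is F(¬file_claim): ¬file_claim is forbidden.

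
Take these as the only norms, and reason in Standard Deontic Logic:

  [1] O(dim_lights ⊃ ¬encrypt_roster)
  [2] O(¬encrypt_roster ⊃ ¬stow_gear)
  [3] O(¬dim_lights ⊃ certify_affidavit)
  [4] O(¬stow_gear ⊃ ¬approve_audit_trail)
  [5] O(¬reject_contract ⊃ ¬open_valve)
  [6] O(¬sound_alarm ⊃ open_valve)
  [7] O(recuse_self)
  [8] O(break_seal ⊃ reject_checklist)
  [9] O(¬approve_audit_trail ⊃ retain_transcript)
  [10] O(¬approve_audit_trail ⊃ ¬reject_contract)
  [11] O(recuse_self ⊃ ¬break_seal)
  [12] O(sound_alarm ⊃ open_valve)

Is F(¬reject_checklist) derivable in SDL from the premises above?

No

Premise 8 is O(break_seal ⊃ reject_checklist), but O(break_seal) is not derivable from the premises, so it does not yield O(reject_checklist).
No other premise forces O(reject_checklist). An ideal world satisfying every premise can still have ¬reject_checklist true, so F(¬reject_checklist) is not derivable.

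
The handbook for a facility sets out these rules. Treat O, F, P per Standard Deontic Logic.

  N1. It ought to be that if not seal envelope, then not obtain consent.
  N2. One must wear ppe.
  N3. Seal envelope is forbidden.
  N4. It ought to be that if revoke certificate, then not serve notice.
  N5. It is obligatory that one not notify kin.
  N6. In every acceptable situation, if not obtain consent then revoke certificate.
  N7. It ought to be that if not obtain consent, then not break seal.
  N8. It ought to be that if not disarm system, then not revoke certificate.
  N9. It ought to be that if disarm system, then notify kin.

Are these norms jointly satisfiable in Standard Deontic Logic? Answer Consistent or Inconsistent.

From premise 5 we have O(¬notify_kin).
Premise 9 is O(disarm_system → notify_kin); contrapositively O(¬notify_kin → ¬disarm_system). Since O(¬notify_kin) holds, K gives O(¬disarm_system).
From O(¬disarm_system) and premise 8, O(¬disarm_system → ¬revoke_certificate), we obtain O(¬revoke_certificate).
The contrapositive of premise 6 (O(¬obtain_consent → revoke_certificate)) is O(¬revoke_certificate → obtain_consent), and O(¬revoke_certificate) is already established, so O(obtain_consent).
Premise 1, O(¬seal_envelope → ¬obtain_consent), contraposes to O(obtain_consent → seal_envelope); with O(obtain_consent) we get O(seal_envelope).
But premise 3, F(seal_envelope), means O(¬seal_envelope).
We now have both O(seal_envelope) and O(¬seal_envelope) — seal_envelope is simultaneously obligatory and forbidden, violating the D-axiom.

Inconsistent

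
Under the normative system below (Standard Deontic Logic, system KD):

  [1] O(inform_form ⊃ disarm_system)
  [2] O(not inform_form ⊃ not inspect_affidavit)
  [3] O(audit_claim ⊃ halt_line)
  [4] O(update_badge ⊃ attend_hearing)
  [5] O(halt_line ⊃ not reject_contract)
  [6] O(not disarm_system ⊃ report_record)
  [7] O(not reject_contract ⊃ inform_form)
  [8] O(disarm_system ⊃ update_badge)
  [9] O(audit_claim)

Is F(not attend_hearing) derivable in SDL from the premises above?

Yes

Premise 9 states O(audit_claim) outright.
Premise 3 is O(audit_claim ⊃ halt_line); since O(audit_claim), deontic closure gives O(halt_line).
With premise 5, O(halt_line ⊃ not reject_contract), the K-axiom yields O(not reject_contract).
From O(not reject_contract) and premise 7, O(not reject_contract ⊃ inform_form), we obtain O(inform_form).
From O(inform_form) and premise 1, O(inform_form ⊃ disarm_system), we obtain O(disarm_system).
Applying K to premise 8 (O(disarm_system ⊃ update_badge)) and O(disarm_system) yields O(update_badge).
With premise 4, O(update_badge ⊃ attend_hearing), the K-axiom yields O(attend_hearing).
Premises 2, 6 do not contribute to this derivation.
So O(attend_hearing) holds, i.e. F(not attend_hearing). The claim follows.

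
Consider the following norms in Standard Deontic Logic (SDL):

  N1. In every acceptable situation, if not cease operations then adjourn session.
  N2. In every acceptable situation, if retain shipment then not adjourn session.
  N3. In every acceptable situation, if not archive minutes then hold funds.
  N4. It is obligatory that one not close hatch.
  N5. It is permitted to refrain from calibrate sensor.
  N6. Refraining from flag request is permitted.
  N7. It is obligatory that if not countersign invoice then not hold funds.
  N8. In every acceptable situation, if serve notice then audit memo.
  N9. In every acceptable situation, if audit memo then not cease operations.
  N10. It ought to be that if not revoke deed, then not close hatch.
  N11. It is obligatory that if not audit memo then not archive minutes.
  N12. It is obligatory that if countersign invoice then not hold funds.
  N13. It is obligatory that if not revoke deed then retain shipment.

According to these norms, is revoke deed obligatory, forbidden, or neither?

Premises 7 and 12 are O(¬countersign_invoice → ¬hold_funds) and O(countersign_invoice → ¬hold_funds); every ideal world satisfies ¬countersign_invoice or countersign_invoice, so in either case ¬hold_funds holds — hence O(¬hold_funds).
Premise 3, O(¬archive_minutes → hold_funds), contraposes to O(¬hold_funds → archive_minutes); with O(¬hold_funds) we get O(archive_minutes).
Premise 11 is O(¬audit_memo → ¬archive_minutes); contrapositively O(archive_minutes → audit_memo). Since O(archive_minutes) holds, K gives O(audit_memo).
Applying K to premise 9 (O(audit_memo → ¬cease_operations)) and O(audit_memo) yields O(¬cease_operations).
With premise 1, O(¬cease_operations → adjourn_session), the K-axiom yields O(adjourn_session).
Premise 2 is O(retain_shipment → ¬adjourn_session); contrapositively O(adjourn_session → ¬retain_shipment). Since O(adjourn_session) holds, K gives O(¬retain_shipment).
Premise 13, O(¬revoke_deed → retain_shipment), contraposes to O(¬retain_shipment → revoke_deed); with O(¬retain_shipment) we get O(revoke_deed).
Premises 4, 5, 6, 8, 10 do not contribute to this derivation.
Hence revoke_deed is obligatory.

Obligatory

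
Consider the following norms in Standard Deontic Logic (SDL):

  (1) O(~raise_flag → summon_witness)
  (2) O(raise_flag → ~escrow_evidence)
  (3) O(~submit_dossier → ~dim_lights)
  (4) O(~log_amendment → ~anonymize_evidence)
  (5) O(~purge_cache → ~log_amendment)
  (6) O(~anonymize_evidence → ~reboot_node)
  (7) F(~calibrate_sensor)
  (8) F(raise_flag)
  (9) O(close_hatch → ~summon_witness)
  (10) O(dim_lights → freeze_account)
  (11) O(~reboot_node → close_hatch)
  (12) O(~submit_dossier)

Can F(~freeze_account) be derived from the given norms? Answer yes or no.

No

Premise 10 is O(dim_lights → freeze_account), but O(dim_lights) is not derivable from the premises, so it does not yield O(freeze_account).
No other premise forces O(freeze_account). An ideal world satisfying every premise can still have ~freeze_account true, so F(~freeze_account) is not derivable.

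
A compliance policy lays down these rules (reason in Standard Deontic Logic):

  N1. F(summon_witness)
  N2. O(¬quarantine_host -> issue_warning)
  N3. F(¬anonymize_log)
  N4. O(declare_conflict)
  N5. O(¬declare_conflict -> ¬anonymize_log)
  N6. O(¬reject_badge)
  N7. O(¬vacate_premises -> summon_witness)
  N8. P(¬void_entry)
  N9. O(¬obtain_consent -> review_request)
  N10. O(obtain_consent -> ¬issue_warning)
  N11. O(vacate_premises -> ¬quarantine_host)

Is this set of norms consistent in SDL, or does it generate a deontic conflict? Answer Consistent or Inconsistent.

Premise 5 is O(¬declare_conflict -> ¬anonymize_log), but O(¬declare_conflict) is not derivable from the premises, so it does not yield O(¬anonymize_log).
So O(¬anonymize_log) is not derivable, and the apparent clash with O(anonymize_log) does not arise.
A world satisfying every obligation exists (e.g. anonymize_log=true, declare_conflict=true, issue_warning=true, obtain_consent=false, quarantine_host=false, reject_badge=false, review_request=true, summon_witness=false, vacate_premises=true, void_entry=false); no atom is both obligatory and forbidden, so the set is consistent.

Consistent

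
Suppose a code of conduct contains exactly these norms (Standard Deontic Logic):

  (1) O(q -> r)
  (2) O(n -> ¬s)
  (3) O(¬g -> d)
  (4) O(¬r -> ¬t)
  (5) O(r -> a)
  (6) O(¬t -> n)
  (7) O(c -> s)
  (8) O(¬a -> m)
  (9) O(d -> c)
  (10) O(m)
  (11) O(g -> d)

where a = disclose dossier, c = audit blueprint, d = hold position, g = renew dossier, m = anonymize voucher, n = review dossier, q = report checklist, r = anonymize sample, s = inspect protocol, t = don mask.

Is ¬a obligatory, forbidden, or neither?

Forbidden

By case analysis on ¬g: premise 3 gives O(¬g -> d) and premise 11 gives O(g -> d), so O(d) either way.
Applying K to premise 9 (O(d -> c)) and O(d) yields O(c).
Premise 7 is O(c -> s); since O(c), deontic closure gives O(s).
Premise 2 is O(n -> ¬s); contrapositively O(s -> ¬n). Since O(s) holds, K gives O(¬n).
Premise 6 is O(¬t -> n); contrapositively O(¬n -> t). Since O(¬n) holds, K gives O(t).
Premise 4 is O(¬r -> ¬t); contrapositively O(t -> r). Since O(t) holds, K gives O(r).
From O(r) and premise 5, O(r -> a), we obtain O(a).
Premises 1, 8, 10 do not contribute to this derivation.
Thus O(a), which is F(¬a): ¬a is forbidden.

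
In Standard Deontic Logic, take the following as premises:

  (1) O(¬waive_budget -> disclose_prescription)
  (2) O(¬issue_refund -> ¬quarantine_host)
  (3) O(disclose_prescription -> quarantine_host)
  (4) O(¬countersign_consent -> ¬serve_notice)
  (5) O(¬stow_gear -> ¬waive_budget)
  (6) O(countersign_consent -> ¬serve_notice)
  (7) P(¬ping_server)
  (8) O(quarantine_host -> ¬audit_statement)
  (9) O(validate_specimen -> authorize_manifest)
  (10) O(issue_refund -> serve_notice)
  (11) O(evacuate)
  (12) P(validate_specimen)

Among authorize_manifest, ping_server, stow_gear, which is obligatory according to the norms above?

stow_gear

By case analysis on ¬countersign_consent: premise 4 gives O(¬countersign_consent -> ¬serve_notice) and premise 6 gives O(countersign_consent -> ¬serve_notice), so O(¬serve_notice) either way.
Premise 10 is O(issue_refund -> serve_notice); contrapositively O(¬serve_notice -> ¬issue_refund). Since O(¬serve_notice) holds, K gives O(¬issue_refund).
With premise 2, O(¬issue_refund -> ¬quarantine_host), the K-axiom yields O(¬quarantine_host).
The contrapositive of premise 3 (O(disclose_prescription -> quarantine_host)) is O(¬quarantine_host -> ¬disclose_prescription), and O(¬quarantine_host) is already established, so O(¬disclose_prescription).
Premise 1, O(¬waive_budget -> disclose_prescription), contraposes to O(¬disclose_prescription -> waive_budget); with O(¬disclose_prescription) we get O(waive_budget).
Premise 5 is O(¬stow_gear -> ¬waive_budget); contrapositively O(waive_budget -> stow_gear). Since O(waive_budget) holds, K gives O(stow_gear).
So O(stow_gear) holds — stow_gear is obligatory. None of the other listed options is made obligatory by any chain of premises.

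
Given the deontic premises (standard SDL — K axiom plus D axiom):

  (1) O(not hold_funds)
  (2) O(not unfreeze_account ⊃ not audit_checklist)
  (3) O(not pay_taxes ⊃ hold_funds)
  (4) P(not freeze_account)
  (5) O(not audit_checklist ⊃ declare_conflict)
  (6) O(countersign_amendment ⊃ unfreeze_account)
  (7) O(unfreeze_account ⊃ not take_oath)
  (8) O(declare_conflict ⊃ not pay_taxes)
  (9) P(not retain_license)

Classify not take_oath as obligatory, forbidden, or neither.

Premise 1 gives O(not hold_funds).
Premise 3, O(not pay_taxes ⊃ hold_funds), contraposes to O(not hold_funds ⊃ pay_taxes); with O(not hold_funds) we get O(pay_taxes).
Premise 8, O(declare_conflict ⊃ not pay_taxes), contraposes to O(pay_taxes ⊃ not declare_conflict); with O(pay_taxes) we get O(not declare_conflict).
Premise 5 is O(not audit_checklist ⊃ declare_conflict); contrapositively O(not declare_conflict ⊃ audit_checklist). Since O(not declare_conflict) holds, K gives O(audit_checklist).
The contrapositive of premise 2 (O(not unfreeze_account ⊃ not audit_checklist)) is O(audit_checklist ⊃ unfreeze_account), and O(audit_checklist) is already established, so O(unfreeze_account).
From O(unfreeze_account) and premise 7, O(unfreeze_account ⊃ not take_oath), we obtain O(not take_oath).
Premises 4, 6, 9 do not contribute to this derivation.
Hence not take_oath is obligatory.

Obligatory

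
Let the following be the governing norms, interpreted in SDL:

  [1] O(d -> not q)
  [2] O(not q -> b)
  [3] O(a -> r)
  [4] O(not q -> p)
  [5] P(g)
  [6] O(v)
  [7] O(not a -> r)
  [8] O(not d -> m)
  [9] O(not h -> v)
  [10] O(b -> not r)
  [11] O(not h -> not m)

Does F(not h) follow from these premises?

Premises 3 and 7 cover both cases: O(a -> r) and O(not a -> r). Since a ∨ not a is a tautology, O(r) follows.
Premise 10 is O(b -> not r); contrapositively O(r -> not b). Since O(r) holds, K gives O(not b).
Premise 2 is O(not q -> b); contrapositively O(not b -> q). Since O(not b) holds, K gives O(q).
Premise 1, O(d -> not q), contraposes to O(q -> not d); with O(q) we get O(not d).
Premise 8 is O(not d -> m); since O(not d), deontic closure gives O(m).
The contrapositive of premise 11 (O(not h -> not m)) is O(m -> h), and O(m) is already established, so O(h).
Premises 4, 5, 6, 9 do not contribute to this derivation.
So O(h) holds, i.e. F(not h). The claim follows.

Yes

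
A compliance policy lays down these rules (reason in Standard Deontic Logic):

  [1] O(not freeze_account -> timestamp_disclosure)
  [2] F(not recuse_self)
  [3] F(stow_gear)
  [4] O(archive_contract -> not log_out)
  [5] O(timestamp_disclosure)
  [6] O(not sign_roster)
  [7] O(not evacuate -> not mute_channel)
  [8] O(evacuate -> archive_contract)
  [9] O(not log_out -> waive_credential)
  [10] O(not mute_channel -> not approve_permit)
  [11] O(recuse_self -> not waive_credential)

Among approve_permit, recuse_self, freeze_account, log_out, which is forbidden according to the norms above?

F(not recuse_self) at premise 2 means O(recuse_self).
With premise 11, O(recuse_self -> not waive_credential), the K-axiom yields O(not waive_credential).
Premise 9 is O(not log_out -> waive_credential); contrapositively O(not waive_credential -> log_out). Since O(not waive_credential) holds, K gives O(log_out).
Premise 4, O(archive_contract -> not log_out), contraposes to O(log_out -> not archive_contract); with O(log_out) we get O(not archive_contract).
Premise 8 is O(evacuate -> archive_contract); contrapositively O(not archive_contract -> not evacuate). Since O(not archive_contract) holds, K gives O(not evacuate).
From O(not evacuate) and premise 7, O(not evacuate -> not mute_channel), we obtain O(not mute_channel).
With premise 10, O(not mute_channel -> not approve_permit), the K-axiom yields O(not approve_permit).
So O(not approve_permit) holds, i.e. approve_permit is forbidden. None of the other listed options is forbidden under the premises.

approve_permit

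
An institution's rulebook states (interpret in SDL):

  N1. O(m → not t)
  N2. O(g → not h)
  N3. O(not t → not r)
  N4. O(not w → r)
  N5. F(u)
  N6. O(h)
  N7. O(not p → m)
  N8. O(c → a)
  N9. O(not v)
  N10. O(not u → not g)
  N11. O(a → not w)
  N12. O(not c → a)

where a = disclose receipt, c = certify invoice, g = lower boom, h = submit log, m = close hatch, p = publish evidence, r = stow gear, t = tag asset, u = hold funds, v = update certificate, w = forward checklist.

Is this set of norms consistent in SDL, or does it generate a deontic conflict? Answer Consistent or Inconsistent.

Consistent

Premise 2 is O(g → not h), but O(g) is not derivable from the premises, so it does not yield O(not h).
So O(not h) is not derivable, and the apparent clash with O(h) does not arise.
A world satisfying every obligation exists (e.g. a=true, c=false, g=false, h=true, m=false, p=true, r=true, t=true, u=false, v=false, w=false); no atom is both obligatory and forbidden, so the set is consistent.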